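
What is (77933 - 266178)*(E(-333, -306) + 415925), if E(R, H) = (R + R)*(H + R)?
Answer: -158407979255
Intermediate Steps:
E(R, H) = 2*R*(H + R) (E(R, H) = (2*R)*(H + R) = 2*R*(H + R))
(77933 - 266178)*(E(-333, -306) + 415925) = (77933 - 266178)*(2*(-333)*(-306 - 333) + 415925) = -188245*(2*(-333)*(-639) + 415925) = -188245*(425574 + 415925) = -188245*841499 = -158407979255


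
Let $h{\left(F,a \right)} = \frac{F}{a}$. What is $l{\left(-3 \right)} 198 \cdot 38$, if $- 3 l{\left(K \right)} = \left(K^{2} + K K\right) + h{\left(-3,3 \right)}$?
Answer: $-42636$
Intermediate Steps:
$l{\left(K \right)} = \frac{1}{3} - \frac{2 K^{2}}{3}$ ($l{\left(K \right)} = - \frac{\left(K^{2} + K K\right) - \frac{3}{3}}{3} = - \frac{\left(K^{2} + K^{2}\right) - 1}{3} = - \frac{2 K^{2} - 1}{3} = - \frac{-1 + 2 K^{2}}{3} = \frac{1}{3} - \frac{2 K^{2}}{3}$)
$l{\left(-3 \right)} 198 \cdot 38 = \left(\frac{1}{3} - \frac{2 \left(-3\right)^{2}}{3}\right) 198 \cdot 38 = \left(\frac{1}{3} - 6\right) 198 \cdot 38 = \left(- \frac{17}{3}\right) 198 \cdot 38 = \left(-1122\right) 38 = -42636$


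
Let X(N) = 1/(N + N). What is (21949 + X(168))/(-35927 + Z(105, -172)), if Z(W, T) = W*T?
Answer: -7374865/18139632 ≈ -0.40656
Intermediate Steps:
Z(W, T) = T*W
X(N) = 1/(2*N)
(21949 + X(168))/(-35927 + Z(105, -172)) = (21949 + (1/2)/168)/(-35927 - 172*105) = (21949 + (1/2)*(1/168))/(-35927 - 18060) = (21949 + 1/336)/(-53987) = (7374865/336)*(-1/53987) = -7374865/18139632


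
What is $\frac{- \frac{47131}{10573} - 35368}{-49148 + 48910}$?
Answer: $\frac{373992995}{2516374} \approx 148.62$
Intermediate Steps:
$\frac{- \frac{47131}{10573} - 35368}{-49148 + 48910} = \frac{\left(-47131\right) \frac{1}{10573} - 35368}{-238} = \left(- \frac{47131}{10573} - 35368\right) \left(- \frac{1}{238}\right) = \left(- \frac{373992995}{10573}\right) \left(- \frac{1}{238}\right) = \frac{373992995}{2516374}$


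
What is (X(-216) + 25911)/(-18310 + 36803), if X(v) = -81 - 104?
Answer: 25726/18493 ≈ 1.3911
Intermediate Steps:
X(v) = -185
(X(-216) + 25911)/(-18310 + 36803) = (-185 + 25911)/(-18310 + 36803) = 25726/18493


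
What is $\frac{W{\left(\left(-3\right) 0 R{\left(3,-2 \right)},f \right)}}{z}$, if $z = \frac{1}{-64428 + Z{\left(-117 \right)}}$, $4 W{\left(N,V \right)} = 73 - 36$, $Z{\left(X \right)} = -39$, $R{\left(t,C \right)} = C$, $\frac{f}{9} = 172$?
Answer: $- \frac{2385279}{4} \approx -5.9632 \cdot 10^{5}$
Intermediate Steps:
$f = 1548$ ($f = 9 \cdot 172 = 1548$)
$W{\left(N,V \right)} = \frac{37}{4}$ ($W{\left(N,V \right)} = \frac{73 - 36}{4} = \frac{1}{4} \cdot 37 = \frac{37}{4}$)
$z = - \frac{1}{64467}$ ($z = \frac{1}{-64428 - 39} = \frac{1}{-64467} = - \frac{1}{64467} \approx -1.5512 \cdot 10^{-5}$)
$\frac{W{\left(\left(-3\right) 0 R{\left(3,-2 \right)},f \right)}}{z} = \frac{37}{4 \left(- \frac{1}{64467}\right)} = \frac{37}{4} \left(-64467\right) = - \frac{2385279}{4}$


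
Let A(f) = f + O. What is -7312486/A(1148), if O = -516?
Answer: -3656243/316 ≈ -11570.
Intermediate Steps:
A(f) = -516 + f (A(f) = f - 516 = -516 + f)
-7312486/A(1148) = -7312486/(-516 + 1148) = -7312486/632 = -7312486*1/632 = -3656243/316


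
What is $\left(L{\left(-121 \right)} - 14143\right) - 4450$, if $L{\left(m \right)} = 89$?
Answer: $-18504$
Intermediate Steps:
$\left(L{\left(-121 \right)} - 14143\right) - 4450 = \left(89 - 14143\right) - 4450 = -14054 - 4450 = -18504$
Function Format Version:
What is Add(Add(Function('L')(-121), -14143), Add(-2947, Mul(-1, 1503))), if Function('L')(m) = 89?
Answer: -18504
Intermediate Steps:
Add(Add(Function('L')(-121), -14143), Add(-2947, Mul(-1, 1503))) = Add(Add(89, -14143), Add(-2947, Mul(-1, 1503))) = Add(-14054, Add(-2947, -1503)) = Add(-14054, -4450) = -18504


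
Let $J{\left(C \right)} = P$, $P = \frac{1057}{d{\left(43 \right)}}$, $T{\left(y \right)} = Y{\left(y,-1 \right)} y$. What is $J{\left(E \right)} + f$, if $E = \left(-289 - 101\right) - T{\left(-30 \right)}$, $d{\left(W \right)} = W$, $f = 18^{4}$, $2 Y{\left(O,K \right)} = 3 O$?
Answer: $\frac{4515025}{43} \approx 1.05 \cdot 10^{5}$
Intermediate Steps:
$Y{\left(O,K \right)} = \frac{3 O}{2}$
$T{\left(y \right)} = \frac{3 y^{2}}{2}$ ($T{\left(y \right)} = \frac{3 y}{2} y = \frac{3 y^{2}}{2}$)
$f = 104976$
$E = -1740$ ($E = \left(-289 - 101\right) - \frac{3 \left(-30\right)^{2}}{2} = \left(-289 - 101\right) - \frac{3}{2} \cdot 900 = -390 - 1350 = -1740$)
$P = \frac{1057}{43} \approx 24.581$
$J{\left(C \right)} = \frac{1057}{43}$
$J{\left(E \right)} + f = \frac{1057}{43} + 104976 = \frac{4515025}{43}$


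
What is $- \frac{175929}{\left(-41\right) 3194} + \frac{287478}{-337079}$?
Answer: $\frac{21655577379}{44141843366} \approx 0.49059$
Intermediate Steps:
$- \frac{175929}{\left(-41\right) 3194} + \frac{287478}{-337079} = - \frac{175929}{-130954} + 287478 \left(- \frac{1}{337079}\right) = \left(-175929\right) \left(- \frac{1}{130954}\right) - \frac{287478}{337079} = \frac{175929}{130954} - \frac{287478}{337079} = \frac{21655577379}{44141843366}$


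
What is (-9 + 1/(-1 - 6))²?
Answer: 4096/49 ≈ 83.592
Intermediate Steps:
(-9 + 1/(-1 - 6))² = (-9 + 1/(-7))² = (-9 - ⅐)² = (-64/7)² = 4096/49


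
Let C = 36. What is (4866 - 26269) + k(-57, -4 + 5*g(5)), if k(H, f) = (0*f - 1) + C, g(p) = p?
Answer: -21368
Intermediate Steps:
k(H, f) = 35 (k(H, f) = (0*f - 1) + 36 = (0 - 1) + 36 = -1 + 36 = 35)
(4866 - 26269) + k(-57, -4 + 5*g(5)) = (4866 - 26269) + 35 = -21403 + 35 = -21368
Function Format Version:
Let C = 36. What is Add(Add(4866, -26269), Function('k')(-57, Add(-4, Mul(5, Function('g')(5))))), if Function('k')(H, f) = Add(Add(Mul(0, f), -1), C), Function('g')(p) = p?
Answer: -21368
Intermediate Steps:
Function('k')(H, f) = 35 (Function('k')(H, f) = Add(Add(Mul(0, f), -1), 36) = Add(Add(0, -1), 36) = Add(-1, 36) = 35)
Add(Add(4866, -26269), Function('k')(-57, Add(-4, Mul(5, Function('g')(5))))) = Add(Add(4866, -26269), 35) = Add(-21403, 35) = -21368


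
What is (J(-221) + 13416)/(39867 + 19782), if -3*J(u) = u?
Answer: 40469/178947 ≈ 0.22615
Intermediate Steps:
J(u) = -u/3
(J(-221) + 13416)/(39867 + 19782) = (-⅓*(-221) + 13416)/(39867 + 19782) = (221/3 + 13416)/59649 = (40469/3)*(1/59649) = 40469/178947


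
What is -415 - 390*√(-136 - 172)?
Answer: -415 - 780*I*√77 ≈ -415.0 - 6844.5*I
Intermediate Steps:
-415 - 390*√(-136 - 172) = -415 - 780*I*√77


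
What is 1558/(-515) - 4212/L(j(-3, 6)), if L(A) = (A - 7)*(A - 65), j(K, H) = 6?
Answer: -2261102/30385 ≈ -74.415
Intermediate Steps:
L(A) = (-65 + A)*(-7 + A) (L(A) = (-7 + A)*(-65 + A) = (-65 + A)*(-7 + A))
1558/(-515) - 4212/L(j(-3, 6)) = 1558/(-515) - 4212/(455 + 6**2 - 72*6) = 1558*(-1/515) - 4212/(455 + 36 - 432) = -1558/515 - 4212/59 = -2261102/30385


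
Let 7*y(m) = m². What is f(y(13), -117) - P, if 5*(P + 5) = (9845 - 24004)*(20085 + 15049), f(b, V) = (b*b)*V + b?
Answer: 24358951949/245 ≈ 9.9424e+7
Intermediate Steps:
y(m) = m²/7
f(b, V) = b + V*b² (f(b, V) = b²*V + b = V*b² + b = b + V*b²)
P = -497462331/5 (P = -5 + ((9845 - 24004)*(20085 + 15049))/5 = -5 + (-14159*35134)/5 = -5 + (⅕)*(-497462306) = -5 - 497462306/5 = -497462331/5 ≈ -9.9492e+7)
f(y(13), -117) - P = ((⅐)*13²)*(1 - 117*13²/7) - 1*(-497462331/5) = ((⅐)*169)*(1 - 117*169/7) + 497462331/5 = 169*(1 - 117*169/7)/7 + 497462331/5 = 169*(1 - 19773/7)/7 + 497462331/5 = (169/7)*(-19766/7) + 497462331/5 = -3340454/49 + 497462331/5 = 24358951949/245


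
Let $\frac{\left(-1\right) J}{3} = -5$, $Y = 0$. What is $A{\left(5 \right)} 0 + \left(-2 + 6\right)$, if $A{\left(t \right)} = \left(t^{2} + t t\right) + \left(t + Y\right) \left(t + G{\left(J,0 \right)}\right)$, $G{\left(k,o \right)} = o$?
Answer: $4$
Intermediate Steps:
$J = 15$ ($J = \left(-3\right) \left(-5\right) = 15$)
$A{\left(t \right)} = 3 t^{2}$ ($A{\left(t \right)} = \left(t^{2} + t t\right) + \left(t + 0\right) \left(t + 0\right) = \left(t^{2} + t^{2}\right) + t t = 2 t^{2} + t^{2} = 3 t^{2}$)
$A{\left(5 \right)} 0 + \left(-2 + 6\right) = 3 \cdot 5^{2} \cdot 0 + \left(-2 + 6\right) = 3 \cdot 25 \cdot 0 + 4 = 75 \cdot 0 + 4 = 0 + 4 = 4$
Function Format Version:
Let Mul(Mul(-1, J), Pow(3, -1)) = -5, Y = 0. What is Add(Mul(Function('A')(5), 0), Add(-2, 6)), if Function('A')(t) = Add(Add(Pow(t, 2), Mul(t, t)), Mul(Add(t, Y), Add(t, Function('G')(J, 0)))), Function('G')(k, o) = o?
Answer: 4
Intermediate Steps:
J = 15 (J = Mul(-3, -5) = 15)
Function('A')(t) = Mul(3, Pow(t, 2)) (Function('A')(t) = Add(Add(Pow(t, 2), Mul(t, t)), Mul(Add(t, 0), Add(t, 0))) = Add(Add(Pow(t, 2), Pow(t, 2)), Mul(t, t)) = Add(Mul(2, Pow(t, 2)), Pow(t, 2)) = Mul(3, Pow(t, 2)))
Add(Mul(Function('A')(5), 0), Add(-2, 6)) = Add(Mul(Mul(3, Pow(5, 2)), 0), Add(-2, 6)) = Add(Mul(Mul(3, 25), 0), 4) = Add(Mul(75, 0), 4) = Add(0, 4) = 4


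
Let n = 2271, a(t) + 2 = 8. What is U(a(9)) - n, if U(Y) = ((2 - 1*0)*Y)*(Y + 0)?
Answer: -2199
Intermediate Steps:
a(t) = 6 (a(t) = -2 + 8 = 6)
U(Y) = 2*Y**2 (U(Y) = ((2 + 0)*Y)*Y = (2*Y)*Y = 2*Y**2)
U(a(9)) - n = 2*6**2 - 1*2271 = 2*36 - 2271 = 72 - 2271 = -2199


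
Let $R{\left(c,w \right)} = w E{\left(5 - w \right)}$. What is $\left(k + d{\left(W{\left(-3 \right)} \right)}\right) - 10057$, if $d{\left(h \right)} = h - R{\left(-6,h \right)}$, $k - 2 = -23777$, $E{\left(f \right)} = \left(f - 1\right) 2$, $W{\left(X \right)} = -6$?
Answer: $-33718$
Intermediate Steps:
$E{\left(f \right)} = -2 + 2 f$ ($E{\left(f \right)} = \left(-1 + f\right) 2 = -2 + 2 f$)
$k = -23775$ ($k = 2 - 23777 = -23775$)
$R{\left(c,w \right)} = w \left(8 - 2 w\right)$ ($R{\left(c,w \right)} = w \left(-2 + 2 \left(5 - w\right)\right) = w \left(-2 - \left(-10 + 2 w\right)\right) = w \left(8 - 2 w\right)$)
$d{\left(h \right)} = h - 2 h \left(4 - h\right)$
$\left(k + d{\left(W{\left(-3 \right)} \right)}\right) - 10057 = \left(-23775 - 6 \left(-7 + 2 \left(-6\right)\right)\right) - 10057 = \left(-23775 - 6 \left(-7 - 12\right)\right) - 10057 = \left(-23775 - -114\right) - 10057 = \left(-23775 + 114\right) - 10057 = -23661 - 10057 = -33718$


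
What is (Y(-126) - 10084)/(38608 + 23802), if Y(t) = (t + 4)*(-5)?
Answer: -4737/31205 ≈ -0.15180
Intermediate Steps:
Y(t) = -20 - 5*t (Y(t) = (4 + t)*(-5) = -20 - 5*t)
(Y(-126) - 10084)/(38608 + 23802) = ((-20 - 5*(-126)) - 10084)/(38608 + 23802) = ((-20 + 630) - 10084)/62410 = (610 - 10084)*(1/62410) = -9474*1/62410 = -4737/31205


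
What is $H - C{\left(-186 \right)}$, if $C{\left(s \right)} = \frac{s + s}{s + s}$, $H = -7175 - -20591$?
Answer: $13415$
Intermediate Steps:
$H = 13416$ ($H = -7175 + 20591 = 13416$)
$C{\left(s \right)} = 1$ ($C{\left(s \right)} = \frac{2 s}{2 s} = 2 s \frac{1}{2 s} = 1$)
$H - C{\left(-186 \right)} = 13416 - 1 = 13415$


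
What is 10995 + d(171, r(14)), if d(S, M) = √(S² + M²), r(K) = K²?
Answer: 10995 + √67657 ≈ 11255.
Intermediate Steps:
d(S, M) = √(M² + S²)
10995 + d(171, r(14)) = 10995 + √((14²)² + 171²) = 10995 + √(196² + 29241) = 10995 + √(38416 + 29241) = 10995 + √67657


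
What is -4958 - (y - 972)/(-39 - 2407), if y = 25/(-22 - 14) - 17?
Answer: -436617277/88056 ≈ -4958.4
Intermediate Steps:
y = -637/36 (y = 25/(-36) - 17 = 25*(-1/36) - 17 = -25/36 - 17 = -637/36 ≈ -17.694)
-4958 - (y - 972)/(-39 - 2407) = -4958 - (-637/36 - 972)/(-39 - 2407) = -4958 - (-35629)/(36*(-2446)) = -4958 - (-35629)*(-1)/(36*2446) = -4958 - 1*35629/88056 = -4958 - 35629/88056 = -436617277/88056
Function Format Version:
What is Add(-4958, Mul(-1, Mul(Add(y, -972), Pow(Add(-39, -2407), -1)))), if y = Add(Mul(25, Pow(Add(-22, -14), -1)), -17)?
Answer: Rational(-436617277, 88056) ≈ -4958.4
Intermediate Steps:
y = Rational(-637, 36) (y = Add(Mul(25, Pow(-36, -1)), -17) = Add(Mul(25, Rational(-1, 36)), -17) = Add(Rational(-25, 36), -17) = Rational(-637, 36) ≈ -17.694)
Add(-4958, Mul(-1, Mul(Add(y, -972), Pow(Add(-39, -2407), -1)))) = Add(-4958, Mul(-1, Mul(Add(Rational(-637, 36), -972), Pow(Add(-39, -2407), -1)))) = Add(-4958, Mul(-1, Mul(Rational(-35629, 36), Pow(-2446, -1)))) = Add(-4958, Mul(-1, Mul(Rational(-35629, 36), Rational(-1, 2446)))) = Add(-4958, Mul(-1, Rational(35629, 88056))) = Add(-4958, Rational(-35629, 88056)) = Rational(-436617277, 88056)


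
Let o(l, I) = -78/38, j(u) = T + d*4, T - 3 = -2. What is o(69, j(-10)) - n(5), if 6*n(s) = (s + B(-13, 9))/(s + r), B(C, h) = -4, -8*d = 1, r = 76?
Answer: -18973/9234 ≈ -2.0547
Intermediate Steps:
d = -⅛ (d = -⅛*1 = -⅛ ≈ -0.12500)
T = 1 (T = 3 - 2 = 1)
j(u) = ½ (j(u) = 1 - ⅛*4 = 1 - ½ = ½)
n(s) = (-4 + s)/(6*(76 + s)) (n(s) = ((s - 4)/(s + 76))/6 = ((-4 + s)/(76 + s))/6 = (-4 + s)/(6*(76 + s)))
o(l, I) = -39/19 (o(l, I) = -78*1/38 = -39/19)
o(69, j(-10)) - n(5) = -39/19 - (-4 + 5)/(6*(76 + 5)) = -39/19 - 1/(6*81) = -39/19 - 1*1/486 = -39/19 - 1/486 = -18973/9234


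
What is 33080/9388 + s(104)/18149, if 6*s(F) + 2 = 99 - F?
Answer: 900536951/255574218 ≈ 3.5236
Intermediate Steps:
s(F) = 97/6 - F/6 (s(F) = -⅓ + (99 - F)/6 = -⅓ + (33/2 - F/6) = 97/6 - F/6)
33080/9388 + s(104)/18149 = 33080/9388 + (97/6 - ⅙*104)/18149 = 33080*(1/9388) + (97/6 - 52/3)*(1/18149) = 8270/2347 - 7/6*1/18149 = 8270/2347 - 7/108894 = 900536951/255574218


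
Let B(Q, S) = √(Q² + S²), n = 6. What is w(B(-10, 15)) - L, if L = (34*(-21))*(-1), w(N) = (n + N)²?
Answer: -353 + 60*√13 ≈ -136.67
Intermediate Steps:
w(N) = (6 + N)²
L = 714 (L = -714*(-1) = 714)
w(B(-10, 15)) - L = (6 + √((-10)² + 15²))² - 1*714 = (6 + √(100 + 225))² - 714 = (6 + √325)² - 714 = (6 + 5*√13)² - 714 = -714 + (6 + 5*√13)²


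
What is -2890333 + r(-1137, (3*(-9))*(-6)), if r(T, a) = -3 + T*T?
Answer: -1597567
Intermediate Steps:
r(T, a) = -3 + T²
-2890333 + r(-1137, (3*(-9))*(-6)) = -2890333 + (-3 + (-1137)²) = -2890333 + (-3 + 1292769) = -2890333 + 1292766 = -1597567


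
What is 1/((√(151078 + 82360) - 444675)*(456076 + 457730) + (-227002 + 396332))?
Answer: -50793314215/20639661785250312422729 - 456903*√233438/82558647141001249690916 ≈ -2.4636e-12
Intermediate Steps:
1/((√(151078 + 82360) - 444675)*(456076 + 457730) + (-227002 + 396332)) = 1/((√233438 - 444675)*913806 + 169330) = 1/((-444675 + √233438)*913806 + 169330) = 1/((-406346683050 + 913806*√233438) + 169330) = 1/(-406346513720 + 913806*√233438)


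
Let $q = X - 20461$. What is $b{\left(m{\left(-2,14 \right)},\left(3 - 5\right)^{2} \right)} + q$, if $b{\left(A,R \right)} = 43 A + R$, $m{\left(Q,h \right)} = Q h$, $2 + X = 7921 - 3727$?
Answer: $-17469$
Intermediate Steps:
$X = 4192$ ($X = -2 + \left(7921 - 3727\right) = -2 + 4194 = 4192$)
$b{\left(A,R \right)} = R + 43 A$
$q = -16269$ ($q = 4192 - 20461 = -16269$)
$b{\left(m{\left(-2,14 \right)},\left(3 - 5\right)^{2} \right)} + q = \left(\left(3 - 5\right)^{2} + 43 \left(\left(-2\right) 14\right)\right) - 16269 = \left(\left(-2\right)^{2} + 43 \left(-28\right)\right) - 16269 = \left(4 - 1204\right) - 16269 = -1200 - 16269 = -17469$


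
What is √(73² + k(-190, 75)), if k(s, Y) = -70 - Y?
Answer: 72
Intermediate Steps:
√(73² + k(-190, 75)) = √(73² + (-70 - 1*75)) = √(5329 + (-70 - 75)) = √(5329 - 145) = √5184 = 72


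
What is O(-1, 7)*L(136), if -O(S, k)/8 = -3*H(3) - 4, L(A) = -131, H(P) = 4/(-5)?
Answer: -8384/5 ≈ -1676.8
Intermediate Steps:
H(P) = -⅘ (H(P) = 4*(-⅕) = -⅘)
O(S, k) = 64/5 (O(S, k) = -8*(-3*(-⅘) - 4) = -8*(12/5 - 4) = -8*(-8/5) = 64/5)
O(-1, 7)*L(136) = (64/5)*(-131) = -8384/5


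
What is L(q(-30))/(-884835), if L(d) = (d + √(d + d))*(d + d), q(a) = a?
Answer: -40/19663 + 8*I*√15/58989 ≈ -0.0020343 + 0.00052525*I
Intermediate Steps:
L(d) = 2*d*(d + √2*√d) (L(d) = (d + √(2*d))*(2*d) = (d + √2*√d)*(2*d) = 2*d*(d + √2*√d))
L(q(-30))/(-884835) = (2*(-30)² + 2*√2*(-30)^(3/2))/(-884835) = (2*900 + 2*√2*(-30*I*√30))*(-1/884835) = (1800 - 120*I*√15)*(-1/884835) = -40/19663 + 8*I*√15/58989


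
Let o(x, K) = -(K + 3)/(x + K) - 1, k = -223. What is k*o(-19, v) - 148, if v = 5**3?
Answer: 18247/53 ≈ 344.28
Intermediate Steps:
v = 125
o(x, K) = -1 - (3 + K)/(K + x) (o(x, K) = -(3 + K)/(K + x) - 1 = -1 - (3 + K)/(K + x))
k*o(-19, v) - 148 = -223*(-3 - 1*(-19) - 2*125)/(125 - 19) - 148 = -223*(-3 + 19 - 250)/106 - 148 = -223*(-234)/106 - 148 = -223*(-117/53) - 148 = 26091/53 - 148 = 18247/53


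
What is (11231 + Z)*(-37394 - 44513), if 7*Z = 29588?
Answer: -1266106705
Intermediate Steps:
Z = 29588/7 (Z = (⅐)*29588 = 29588/7 ≈ 4226.9)
(11231 + Z)*(-37394 - 44513) = (11231 + 29588/7)*(-37394 - 44513) = (108205/7)*(-81907) = -1266106705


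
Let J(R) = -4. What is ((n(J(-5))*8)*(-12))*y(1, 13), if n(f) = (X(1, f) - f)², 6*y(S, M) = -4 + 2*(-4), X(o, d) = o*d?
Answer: 0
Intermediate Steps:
X(o, d) = d*o
y(S, M) = -2 (y(S, M) = (-4 + 2*(-4))/6 = (-4 - 8)/6 = (⅙)*(-12) = -2)
n(f) = 0 (n(f) = (f*1 - f)² = (f - f)² = 0² = 0)
((n(J(-5))*8)*(-12))*y(1, 13) = ((0*8)*(-12))*(-2) = (0*(-12))*(-2) = 0*(-2) = 0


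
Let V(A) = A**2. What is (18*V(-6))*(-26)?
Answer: -16848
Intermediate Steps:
(18*V(-6))*(-26) = (18*(-6)**2)*(-26) = (18*36)*(-26) = 648*(-26) = -16848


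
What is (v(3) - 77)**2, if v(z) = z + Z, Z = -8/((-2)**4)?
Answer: 22201/4 ≈ 5550.3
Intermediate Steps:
Z = -1/2 (Z = -8/16 = -8*1/16 = -1/2 ≈ -0.50000)
v(z) = -1/2 + z (v(z) = z - 1/2 = -1/2 + z)
(v(3) - 77)**2 = ((-1/2 + 3) - 77)**2 = (5/2 - 77)**2 = (-149/2)**2 = 22201/4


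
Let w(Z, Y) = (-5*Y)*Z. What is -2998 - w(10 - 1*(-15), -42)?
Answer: -8248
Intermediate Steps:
w(Z, Y) = -5*Y*Z
-2998 - w(10 - 1*(-15), -42) = -2998 - (-5)*(-42)*(10 - 1*(-15)) = -2998 - (-5)*(-42)*(10 + 15) = -2998 - (-5)*(-42)*25 = -2998 - 1*5250 = -2998 - 5250 = -8248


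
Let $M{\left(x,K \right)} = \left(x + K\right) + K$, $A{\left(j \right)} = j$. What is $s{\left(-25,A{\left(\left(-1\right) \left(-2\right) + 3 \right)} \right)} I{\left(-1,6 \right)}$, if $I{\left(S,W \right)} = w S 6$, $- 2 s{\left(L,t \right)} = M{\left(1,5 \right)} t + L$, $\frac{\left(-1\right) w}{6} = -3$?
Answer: $1620$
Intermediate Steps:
$w = 18$ ($w = \left(-6\right) \left(-3\right) = 18$)
$M{\left(x,K \right)} = x + 2 K$ ($M{\left(x,K \right)} = \left(K + x\right) + K = x + 2 K$)
$s{\left(L,t \right)} = - \frac{11 t}{2} - \frac{L}{2}$ ($s{\left(L,t \right)} = - \frac{\left(1 + 2 \cdot 5\right) t + L}{2} = - \frac{\left(1 + 10\right) t + L}{2} = - \frac{11 t + L}{2} = - \frac{L + 11 t}{2} = - \frac{11 t}{2} - \frac{L}{2}$)
$I{\left(S,W \right)} = 108 S$ ($I{\left(S,W \right)} = 18 S 6 = 108 S$)
$s{\left(-25,A{\left(\left(-1\right) \left(-2\right) + 3 \right)} \right)} I{\left(-1,6 \right)} = \left(- \frac{11 \left(\left(-1\right) \left(-2\right) + 3\right)}{2} - - \frac{25}{2}\right) 108 \left(-1\right) = \left(- \frac{11 \left(2 + 3\right)}{2} + \frac{25}{2}\right) \left(-108\right) = \left(\left(- \frac{11}{2}\right) 5 + \frac{25}{2}\right) \left(-108\right) = \left(- \frac{55}{2} + \frac{25}{2}\right) \left(-108\right) = \left(-15\right) \left(-108\right) = 1620$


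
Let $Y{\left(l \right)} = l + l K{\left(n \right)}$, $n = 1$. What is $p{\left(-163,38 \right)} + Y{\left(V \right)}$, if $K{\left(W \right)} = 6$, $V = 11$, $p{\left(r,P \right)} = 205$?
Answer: $282$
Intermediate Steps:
$Y{\left(l \right)} = 7 l$ ($Y{\left(l \right)} = l + l 6 = l + 6 l = 7 l$)
$p{\left(-163,38 \right)} + Y{\left(V \right)} = 205 + 7 \cdot 11 = 205 + 77 = 282$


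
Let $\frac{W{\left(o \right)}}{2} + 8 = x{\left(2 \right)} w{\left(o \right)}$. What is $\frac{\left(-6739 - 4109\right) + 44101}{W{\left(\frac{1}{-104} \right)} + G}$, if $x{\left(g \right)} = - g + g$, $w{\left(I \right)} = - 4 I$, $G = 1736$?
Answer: $\frac{33253}{1720} \approx 19.333$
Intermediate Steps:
$x{\left(g \right)} = 0$
$W{\left(o \right)} = -16$ ($W{\left(o \right)} = -16 + 2 \cdot 0 \left(- 4 o\right) = -16 + 2 \cdot 0 = -16 + 0 = -16$)
$\frac{\left(-6739 - 4109\right) + 44101}{W{\left(\frac{1}{-104} \right)} + G} = \frac{\left(-6739 - 4109\right) + 44101}{-16 + 1736} = \frac{\left(-6739 - 4109\right) + 44101}{1720} = \left(-10848 + 44101\right) \frac{1}{1720} = 33253 \cdot \frac{1}{1720} = \frac{33253}{1720}$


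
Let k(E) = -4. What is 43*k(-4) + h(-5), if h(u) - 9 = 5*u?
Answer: -188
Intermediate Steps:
h(u) = 9 + 5*u
43*k(-4) + h(-5) = 43*(-4) + (9 + 5*(-5)) = -172 + (9 - 25) = -172 - 16 = -188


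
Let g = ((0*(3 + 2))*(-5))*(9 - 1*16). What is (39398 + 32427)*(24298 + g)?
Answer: 1745203850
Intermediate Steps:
g = 0 (g = ((0*5)*(-5))*(9 - 16) = (0*(-5))*(-7) = 0*(-7) = 0)
(39398 + 32427)*(24298 + g) = (39398 + 32427)*(24298 + 0) = 71825*24298 = 1745203850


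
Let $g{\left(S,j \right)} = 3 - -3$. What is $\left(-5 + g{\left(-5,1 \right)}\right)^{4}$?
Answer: $1$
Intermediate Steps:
$g{\left(S,j \right)} = 6$ ($g{\left(S,j \right)} = 3 + 3 = 6$)
$\left(-5 + g{\left(-5,1 \right)}\right)^{4} = \left(-5 + 6\right)^{4} = 1^{4} = 1$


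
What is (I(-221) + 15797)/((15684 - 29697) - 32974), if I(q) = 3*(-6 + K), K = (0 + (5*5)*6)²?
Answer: -83279/46987 ≈ -1.7724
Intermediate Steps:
K = 22500 (K = (0 + 25*6)² = (0 + 150)² = 150² = 22500)
I(q) = 67482 (I(q) = 3*(-6 + 22500) = 3*22494 = 67482)
(I(-221) + 15797)/((15684 - 29697) - 32974) = (67482 + 15797)/((15684 - 29697) - 32974) = 83279/(-14013 - 32974) = 83279/(-46987) = 83279*(-1/46987) = -83279/46987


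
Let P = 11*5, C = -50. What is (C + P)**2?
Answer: 25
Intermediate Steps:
P = 55
(C + P)**2 = (-50 + 55)**2 = 5**2 = 25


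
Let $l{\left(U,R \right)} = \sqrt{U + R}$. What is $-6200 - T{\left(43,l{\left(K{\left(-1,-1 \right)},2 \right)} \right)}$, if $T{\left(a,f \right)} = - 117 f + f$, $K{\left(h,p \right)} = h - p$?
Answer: $-6200 + 116 \sqrt{2} \approx -6036.0$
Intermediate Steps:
$l{\left(U,R \right)} = \sqrt{R + U}$
$T{\left(a,f \right)} = - 116 f$
$-6200 - T{\left(43,l{\left(K{\left(-1,-1 \right)},2 \right)} \right)} = -6200 - - 116 \sqrt{2 - 0} = -6200 - - 116 \sqrt{2 + \left(-1 + 1\right)} = -6200 - - 116 \sqrt{2 + 0} = -6200 - - 116 \sqrt{2} = -6200 + 116 \sqrt{2}$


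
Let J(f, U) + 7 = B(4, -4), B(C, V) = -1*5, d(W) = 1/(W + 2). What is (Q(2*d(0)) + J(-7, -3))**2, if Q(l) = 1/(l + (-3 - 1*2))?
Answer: 2401/16 ≈ 150.06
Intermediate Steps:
d(W) = 1/(2 + W)
B(C, V) = -5
J(f, U) = -12 (J(f, U) = -7 - 5 = -12)
Q(l) = 1/(-5 + l) (Q(l) = 1/(l + (-3 - 2)) = 1/(l - 5) = 1/(-5 + l))
(Q(2*d(0)) + J(-7, -3))**2 = (1/(-5 + 2/(2 + 0)) - 12)**2 = (1/(-5 + 2/2) - 12)**2 = (1/(-5 + 2*(1/2)) - 12)**2 = (1/(-5 + 1) - 12)**2 = (1/(-4) - 12)**2 = (-1/4 - 12)**2 = (-49/4)**2 = 2401/16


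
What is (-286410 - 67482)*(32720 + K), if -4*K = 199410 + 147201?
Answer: 19086368763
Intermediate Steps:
K = -346611/4 (K = -(199410 + 147201)/4 = -¼*346611 = -346611/4 ≈ -86653.)
(-286410 - 67482)*(32720 + K) = (-286410 - 67482)*(32720 - 346611/4) = -353892*(-215731/4) = 19086368763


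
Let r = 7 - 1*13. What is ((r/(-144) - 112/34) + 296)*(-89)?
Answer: -10630249/408 ≈ -26055.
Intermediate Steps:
r = -6 (r = 7 - 13 = -6)
((r/(-144) - 112/34) + 296)*(-89) = ((-6/(-144) - 112/34) + 296)*(-89) = ((-6*(-1/144) - 112*1/34) + 296)*(-89) = ((1/24 - 56/17) + 296)*(-89) = (-1327/408 + 296)*(-89) = (119441/408)*(-89) = -10630249/408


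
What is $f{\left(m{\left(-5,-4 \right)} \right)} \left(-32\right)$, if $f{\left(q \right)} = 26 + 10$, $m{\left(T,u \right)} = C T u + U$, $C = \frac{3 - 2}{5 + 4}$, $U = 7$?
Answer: $-1152$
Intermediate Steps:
$C = \frac{1}{9}$ ($C = 1 \cdot \frac{1}{9} = \frac{1}{9} \approx 0.11111$)
$m{\left(T,u \right)} = 7 + \frac{T u}{9}$ ($m{\left(T,u \right)} = \frac{T}{9} u + 7 = \frac{T u}{9} + 7 = 7 + \frac{T u}{9}$)
$f{\left(q \right)} = 36$
$f{\left(m{\left(-5,-4 \right)} \right)} \left(-32\right) = 36 \left(-32\right) = -1152$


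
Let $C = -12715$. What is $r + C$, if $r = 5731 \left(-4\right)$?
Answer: $-35639$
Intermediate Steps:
$r = -22924$
$r + C = -22924 - 12715 = -35639$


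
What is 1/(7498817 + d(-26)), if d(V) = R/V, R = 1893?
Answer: 26/194967349 ≈ 1.3336e-7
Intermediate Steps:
d(V) = 1893/V
1/(7498817 + d(-26)) = 1/(7498817 + 1893/(-26)) = 1/(7498817 + 1893*(-1/26)) = 1/(7498817 - 1893/26) = 1/(194967349/26) = 26/194967349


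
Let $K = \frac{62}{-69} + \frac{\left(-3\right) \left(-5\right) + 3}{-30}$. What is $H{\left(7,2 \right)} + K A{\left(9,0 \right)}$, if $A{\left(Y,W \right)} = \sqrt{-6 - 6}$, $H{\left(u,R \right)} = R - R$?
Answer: $- \frac{1034 i \sqrt{3}}{345} \approx - 5.1911 i$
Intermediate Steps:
$H{\left(u,R \right)} = 0$
$A{\left(Y,W \right)} = 2 i \sqrt{3}$ ($A{\left(Y,W \right)} = \sqrt{-12} = 2 i \sqrt{3}$)
$K = - \frac{517}{345}$ ($K = 62 \left(- \frac{1}{69}\right) + \left(15 + 3\right) \left(- \frac{1}{30}\right) = - \frac{62}{69} + 18 \left(- \frac{1}{30}\right) = - \frac{62}{69} - \frac{3}{5} = - \frac{517}{345} \approx -1.4986$)
$H{\left(7,2 \right)} + K A{\left(9,0 \right)} = 0 - \frac{517 \cdot 2 i \sqrt{3}}{345} = 0 - \frac{1034 i \sqrt{3}}{345} = - \frac{1034 i \sqrt{3}}{345}$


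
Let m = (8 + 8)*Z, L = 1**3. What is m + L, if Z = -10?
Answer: -159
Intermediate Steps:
L = 1
m = -160 (m = (8 + 8)*(-10) = 16*(-10) = -160)
m + L = -160 + 1 = -159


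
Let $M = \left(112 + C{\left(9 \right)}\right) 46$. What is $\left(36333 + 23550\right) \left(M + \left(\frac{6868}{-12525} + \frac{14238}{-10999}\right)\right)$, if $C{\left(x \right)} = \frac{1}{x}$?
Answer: $\frac{42529057411423144}{137762475} \approx 3.0871 \cdot 10^{8}$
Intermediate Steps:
$M = \frac{46414}{9}$ ($M = \left(112 + \frac{1}{9}\right) 46 = \frac{1009}{9} \cdot 46 = \frac{46414}{9} \approx 5157.1$)
$\left(36333 + 23550\right) \left(M + \left(\frac{6868}{-12525} + \frac{14238}{-10999}\right)\right) = \left(36333 + 23550\right) \left(\frac{46414}{9} + \left(\frac{6868}{-12525} + \frac{14238}{-10999}\right)\right) = 59883 \left(\frac{46414}{9} + \left(6868 \left(- \frac{1}{12525}\right) + 14238 \left(- \frac{1}{10999}\right)\right)\right) = 59883 \left(\frac{46414}{9} - \frac{253872082}{137762475}\right) = 59883 \cdot \frac{2130607555304}{413287425} = \frac{42529057411423144}{137762475}$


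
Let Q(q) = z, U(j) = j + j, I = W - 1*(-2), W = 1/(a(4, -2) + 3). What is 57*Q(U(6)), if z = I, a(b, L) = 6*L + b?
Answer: 513/5 ≈ 102.60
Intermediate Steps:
a(b, L) = b + 6*L
W = -⅕ (W = 1/((4 + 6*(-2)) + 3) = 1/((4 - 12) + 3) = 1/(-8 + 3) = 1/(-5) = -⅕ ≈ -0.20000)
I = 9/5 (I = -⅕ - 1*(-2) = -⅕ + 2 = 9/5 ≈ 1.8000)
U(j) = 2*j
z = 9/5 ≈ 1.8000
Q(q) = 9/5
57*Q(U(6)) = 57*(9/5) = 513/5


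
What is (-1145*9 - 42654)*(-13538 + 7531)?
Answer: 318124713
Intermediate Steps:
(-1145*9 - 42654)*(-13538 + 7531) = (-10305 - 42654)*(-6007) = -52959*(-6007) = 318124713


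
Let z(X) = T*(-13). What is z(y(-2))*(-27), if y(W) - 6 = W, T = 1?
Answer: 351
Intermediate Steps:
y(W) = 6 + W
z(X) = -13 (z(X) = 1*(-13) = -13)
z(y(-2))*(-27) = -13*(-27) = 351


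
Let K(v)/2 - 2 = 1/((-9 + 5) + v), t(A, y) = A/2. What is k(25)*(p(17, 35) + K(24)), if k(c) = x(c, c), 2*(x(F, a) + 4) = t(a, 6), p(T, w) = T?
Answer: 1899/40 ≈ 47.475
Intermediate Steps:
t(A, y) = A/2 (t(A, y) = A*(1/2) = A/2)
x(F, a) = -4 + a/4 (x(F, a) = -4 + (a/2)/2 = -4 + a/4)
k(c) = -4 + c/4
K(v) = 4 + 2/(-4 + v) (K(v) = 4 + 2/((-9 + 5) + v) = 4 + 2/(-4 + v))
k(25)*(p(17, 35) + K(24)) = (-4 + (1/4)*25)*(17 + 2*(-7 + 2*24)/(-4 + 24)) = (-4 + 25/4)*(17 + 2*(-7 + 48)/20) = 9*(17 + 2*(1/20)*41)/4 = 9*(17 + 41/10)/4 = (9/4)*(211/10) = 1899/40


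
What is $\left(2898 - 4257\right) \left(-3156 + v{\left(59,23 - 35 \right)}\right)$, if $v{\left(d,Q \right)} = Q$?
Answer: $4305312$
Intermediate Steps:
$\left(2898 - 4257\right) \left(-3156 + v{\left(59,23 - 35 \right)}\right) = \left(2898 - 4257\right) \left(-3156 + \left(23 - 35\right)\right) = - 1359 \left(-3156 - 12\right) = \left(-1359\right) \left(-3168\right) = 4305312$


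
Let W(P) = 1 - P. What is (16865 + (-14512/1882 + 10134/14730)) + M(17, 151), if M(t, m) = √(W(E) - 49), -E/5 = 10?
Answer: 38944539944/2310155 + √2 ≈ 16859.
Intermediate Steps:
E = -50 (E = -5*10 = -50)
M(t, m) = √2 (M(t, m) = √((1 - 1*(-50)) - 49) = √((1 + 50) - 49) = √(51 - 49) = √2)
(16865 + (-14512/1882 + 10134/14730)) + M(17, 151) = (16865 + (-14512/1882 + 10134/14730)) + √2 = (16865 + (-14512*1/1882 + 10134*(1/14730))) + √2 = (16865 + (-7256/941 + 1689/2455)) + √2 = (16865 - 16224131/2310155) + √2 = 38944539944/2310155 + √2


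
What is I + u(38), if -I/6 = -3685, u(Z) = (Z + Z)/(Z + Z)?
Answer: 22111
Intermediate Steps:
u(Z) = 1 (u(Z) = (2*Z)/((2*Z)) = (2*Z)*(1/(2*Z)) = 1)
I = 22110 (I = -6*(-3685) = 22110)
I + u(38) = 22110 + 1 = 22111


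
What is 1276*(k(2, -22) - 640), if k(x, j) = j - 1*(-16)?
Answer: -824296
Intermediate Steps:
k(x, j) = 16 + j (k(x, j) = j + 16 = 16 + j)
1276*(k(2, -22) - 640) = 1276*((16 - 22) - 640) = 1276*(-6 - 640) = 1276*(-646) = -824296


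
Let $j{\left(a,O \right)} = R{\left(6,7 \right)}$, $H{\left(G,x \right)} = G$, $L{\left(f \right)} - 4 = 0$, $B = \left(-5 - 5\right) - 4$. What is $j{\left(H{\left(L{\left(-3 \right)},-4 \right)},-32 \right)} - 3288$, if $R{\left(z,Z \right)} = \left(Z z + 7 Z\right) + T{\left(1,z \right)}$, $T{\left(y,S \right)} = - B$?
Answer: $-3183$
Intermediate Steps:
$B = -14$ ($B = -10 - 4 = -14$)
$L{\left(f \right)} = 4$ ($L{\left(f \right)} = 4 + 0 = 4$)
$T{\left(y,S \right)} = 14$ ($T{\left(y,S \right)} = \left(-1\right) \left(-14\right) = 14$)
$R{\left(z,Z \right)} = 14 + 7 Z + Z z$ ($R{\left(z,Z \right)} = \left(Z z + 7 Z\right) + 14 = \left(7 Z + Z z\right) + 14 = 14 + 7 Z + Z z$)
$j{\left(a,O \right)} = 105$ ($j{\left(a,O \right)} = 14 + 7 \cdot 7 + 7 \cdot 6 = 14 + 49 + 42 = 105$)
$j{\left(H{\left(L{\left(-3 \right)},-4 \right)},-32 \right)} - 3288 = 105 - 3288 = -3183$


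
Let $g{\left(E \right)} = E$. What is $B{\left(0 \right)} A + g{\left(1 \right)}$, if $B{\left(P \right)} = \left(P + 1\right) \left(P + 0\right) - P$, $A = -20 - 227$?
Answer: $1$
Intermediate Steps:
$A = -247$
$B{\left(P \right)} = - P + P \left(1 + P\right)$ ($B{\left(P \right)} = \left(1 + P\right) P - P = P \left(1 + P\right) - P = - P + P \left(1 + P\right)$)
$B{\left(0 \right)} A + g{\left(1 \right)} = 0^{2} \left(-247\right) + 1 = 0 \left(-247\right) + 1 = 0 + 1 = 1$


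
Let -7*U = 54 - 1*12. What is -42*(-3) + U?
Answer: 120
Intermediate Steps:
U = -6 (U = -(54 - 1*12)/7 = -(54 - 12)/7 = -⅐*42 = -6)
-42*(-3) + U = -42*(-3) - 6 = 126 - 6 = 120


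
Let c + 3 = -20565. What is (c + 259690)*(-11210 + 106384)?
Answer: 22758197228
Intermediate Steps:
c = -20568 (c = -3 - 20565 = -20568)
(c + 259690)*(-11210 + 106384) = (-20568 + 259690)*(-11210 + 106384) = 239122*95174 = 22758197228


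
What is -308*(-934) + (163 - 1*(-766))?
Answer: 288601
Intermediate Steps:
-308*(-934) + (163 - 1*(-766)) = 287672 + (163 + 766) = 287672 + 929 = 288601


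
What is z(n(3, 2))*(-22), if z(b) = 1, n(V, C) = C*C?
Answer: -22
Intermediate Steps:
n(V, C) = C²
z(n(3, 2))*(-22) = 1*(-22) = -22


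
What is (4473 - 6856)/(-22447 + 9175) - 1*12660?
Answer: -168021137/13272 ≈ -12660.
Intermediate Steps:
(4473 - 6856)/(-22447 + 9175) - 1*12660 = -2383/(-13272) - 12660 = -2383*(-1/13272) - 12660 = 2383/13272 - 12660 = -168021137/13272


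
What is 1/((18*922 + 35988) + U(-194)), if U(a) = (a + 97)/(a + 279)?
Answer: 85/4469543 ≈ 1.9018e-5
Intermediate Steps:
U(a) = (97 + a)/(279 + a)
1/((18*922 + 35988) + U(-194)) = 1/((18*922 + 35988) + (97 - 194)/(279 - 194)) = 1/((16596 + 35988) - 97/85) = 1/(52584 + (1/85)*(-97)) = 1/(52584 - 97/85) = 1/(4469543/85) = 85/4469543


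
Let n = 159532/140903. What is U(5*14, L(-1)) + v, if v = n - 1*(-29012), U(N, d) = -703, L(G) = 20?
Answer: 3988982559/140903 ≈ 28310.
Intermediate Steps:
n = 159532/140903 (n = 159532*(1/140903) = 159532/140903 ≈ 1.1322)
v = 4088037368/140903 (v = 159532/140903 - 1*(-29012) = 159532/140903 + 29012 = 4088037368/140903 ≈ 29013.)
U(5*14, L(-1)) + v = -703 + 4088037368/140903 = 3988982559/140903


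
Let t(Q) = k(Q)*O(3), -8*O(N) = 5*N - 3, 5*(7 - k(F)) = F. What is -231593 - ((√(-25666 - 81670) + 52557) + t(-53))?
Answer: -1420618/5 - 2*I*√26834 ≈ -2.8412e+5 - 327.62*I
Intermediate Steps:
k(F) = 7 - F/5
O(N) = 3/8 - 5*N/8 (O(N) = -(5*N - 3)/8 = -(-3 + 5*N)/8 = 3/8 - 5*N/8)
t(Q) = -21/2 + 3*Q/10 (t(Q) = (7 - Q/5)*(3/8 - 5/8*3) = (7 - Q/5)*(3/8 - 15/8) = (7 - Q/5)*(-3/2) = -21/2 + 3*Q/10)
-231593 - ((√(-25666 - 81670) + 52557) + t(-53)) = -231593 - ((√(-25666 - 81670) + 52557) + (-21/2 + (3/10)*(-53))) = -231593 - ((√(-107336) + 52557) + (-21/2 - 159/10)) = -231593 - ((2*I*√26834 + 52557) - 132/5) = -231593 - ((52557 + 2*I*√26834) - 132/5) = -231593 - (262653/5 + 2*I*√26834) = -231593 + (-262653/5 - 2*I*√26834) = -1420618/5 - 2*I*√26834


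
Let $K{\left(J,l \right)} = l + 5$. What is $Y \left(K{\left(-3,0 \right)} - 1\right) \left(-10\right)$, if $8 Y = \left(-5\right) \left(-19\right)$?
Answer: $-475$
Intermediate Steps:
$K{\left(J,l \right)} = 5 + l$
$Y = \frac{95}{8}$ ($Y = \frac{\left(-5\right) \left(-19\right)}{8} = \frac{1}{8} \cdot 95 = \frac{95}{8} \approx 11.875$)
$Y \left(K{\left(-3,0 \right)} - 1\right) \left(-10\right) = \frac{95 \left(\left(5 + 0\right) - 1\right)}{8} \left(-10\right) = \frac{95 \left(5 - 1\right)}{8} \left(-10\right) = \frac{95}{8} \cdot 4 \left(-10\right) = \frac{95}{2} \left(-10\right) = -475$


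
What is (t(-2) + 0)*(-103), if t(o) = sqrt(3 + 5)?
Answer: -206*sqrt(2) ≈ -291.33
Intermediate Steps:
t(o) = 2*sqrt(2) (t(o) = sqrt(8) = 2*sqrt(2))
(t(-2) + 0)*(-103) = (2*sqrt(2) + 0)*(-103) = (2*sqrt(2))*(-103) = -206*sqrt(2)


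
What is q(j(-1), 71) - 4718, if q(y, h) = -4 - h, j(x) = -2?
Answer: -4793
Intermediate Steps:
q(j(-1), 71) - 4718 = (-4 - 1*71) - 4718 = (-4 - 71) - 4718 = -75 - 4718 = -4793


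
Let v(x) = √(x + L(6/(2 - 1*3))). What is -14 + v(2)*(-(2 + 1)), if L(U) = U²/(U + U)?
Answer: -14 - 3*I ≈ -14.0 - 3.0*I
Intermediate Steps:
L(U) = U/2 (L(U) = U²/((2*U)) = (1/(2*U))*U² = U/2)
v(x) = √(-3 + x) (v(x) = √(x + (6/(2 - 1*3))/2) = √(x + (6/(2 - 3))/2) = √(x + (6/(-1))/2) = √(x + (6*(-1))/2) = √(x + (½)*(-6)) = √(x - 3) = √(-3 + x))
-14 + v(2)*(-(2 + 1)) = -14 + √(-3 + 2)*(-(2 + 1)) = -14 + √(-1)*(-1*3) = -14 + I*(-3) = -14 - 3*I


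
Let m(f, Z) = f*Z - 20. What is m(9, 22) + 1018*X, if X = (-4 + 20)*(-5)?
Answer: -81262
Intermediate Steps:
m(f, Z) = -20 + Z*f (m(f, Z) = Z*f - 20 = -20 + Z*f)
X = -80 (X = 16*(-5) = -80)
m(9, 22) + 1018*X = (-20 + 22*9) + 1018*(-80) = (-20 + 198) - 81440 = 178 - 81440 = -81262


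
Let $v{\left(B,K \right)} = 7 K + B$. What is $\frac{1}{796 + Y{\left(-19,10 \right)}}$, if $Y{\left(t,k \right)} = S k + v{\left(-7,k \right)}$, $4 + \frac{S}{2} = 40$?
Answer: $\frac{1}{1579} \approx 0.00063331$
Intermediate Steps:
$S = 72$ ($S = -8 + 2 \cdot 40 = -8 + 80 = 72$)
$v{\left(B,K \right)} = B + 7 K$
$Y{\left(t,k \right)} = -7 + 79 k$ ($Y{\left(t,k \right)} = 72 k + \left(-7 + 7 k\right) = -7 + 79 k$)
$\frac{1}{796 + Y{\left(-19,10 \right)}} = \frac{1}{796 + \left(-7 + 79 \cdot 10\right)} = \frac{1}{796 + \left(-7 + 790\right)} = \frac{1}{796 + 783} = \frac{1}{1579}$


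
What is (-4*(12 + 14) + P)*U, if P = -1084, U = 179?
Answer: -212652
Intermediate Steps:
(-4*(12 + 14) + P)*U = (-4*(12 + 14) - 1084)*179 = (-4*26 - 1084)*179 = (-104 - 1084)*179 = -1188*179 = -212652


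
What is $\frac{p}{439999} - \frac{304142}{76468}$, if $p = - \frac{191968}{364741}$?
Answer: $- \frac{3486460637430843}{876572758264658} \approx -3.9774$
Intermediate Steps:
$p = - \frac{191968}{364741}$ ($p = \left(-191968\right) \frac{1}{364741} = - \frac{191968}{364741} \approx -0.52631$)
$\frac{p}{439999} - \frac{304142}{76468} = - \frac{191968}{364741 \cdot 439999} - \frac{304142}{76468} = \left(- \frac{191968}{364741}\right) \frac{1}{439999} - \frac{152071}{38234} = - \frac{27424}{22926525037} - \frac{152071}{38234} = - \frac{3486460637430843}{876572758264658}$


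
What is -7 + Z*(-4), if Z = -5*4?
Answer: 73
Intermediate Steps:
Z = -20
-7 + Z*(-4) = -7 - 20*(-4) = -7 + 80 = 73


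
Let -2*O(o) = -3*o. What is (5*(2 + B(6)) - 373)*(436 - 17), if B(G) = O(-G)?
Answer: -170952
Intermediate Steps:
O(o) = 3*o/2 (O(o) = -(-3)*o/2 = 3*o/2)
B(G) = -3*G/2 (B(G) = 3*(-G)/2 = -3*G/2)
(5*(2 + B(6)) - 373)*(436 - 17) = (5*(2 - 3/2*6) - 373)*(436 - 17) = (5*(2 - 9) - 373)*419 = (5*(-7) - 373)*419 = (-35 - 373)*419 = -408*419 = -170952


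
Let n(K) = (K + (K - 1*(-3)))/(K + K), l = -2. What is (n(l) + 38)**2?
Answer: 23409/16 ≈ 1463.1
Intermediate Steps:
n(K) = (3 + 2*K)/(2*K) (n(K) = (K + (K + 3))/((2*K)) = (K + (3 + K))*(1/(2*K)) = (3 + 2*K)*(1/(2*K)) = (3 + 2*K)/(2*K))
(n(l) + 38)**2 = ((3/2 - 2)/(-2) + 38)**2 = (-1/2*(-1/2) + 38)**2 = (1/4 + 38)**2 = (153/4)**2 = 23409/16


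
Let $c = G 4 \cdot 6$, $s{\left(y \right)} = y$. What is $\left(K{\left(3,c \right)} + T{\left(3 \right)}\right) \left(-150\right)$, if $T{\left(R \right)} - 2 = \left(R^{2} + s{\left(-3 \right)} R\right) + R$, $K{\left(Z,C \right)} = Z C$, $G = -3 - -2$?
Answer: $10050$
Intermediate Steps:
$G = -1$ ($G = -3 + 2 = -1$)
$c = -24$ ($c = \left(-1\right) 4 \cdot 6 = \left(-4\right) 6 = -24$)
$K{\left(Z,C \right)} = C Z$
$T{\left(R \right)} = 2 + R^{2} - 2 R$ ($T{\left(R \right)} = 2 + \left(\left(R^{2} - 3 R\right) + R\right) = 2 + \left(R^{2} - 2 R\right) = 2 + R^{2} - 2 R$)
$\left(K{\left(3,c \right)} + T{\left(3 \right)}\right) \left(-150\right) = \left(\left(-24\right) 3 + \left(2 + 3^{2} - 6\right)\right) \left(-150\right) = \left(-72 + \left(2 + 9 - 6\right)\right) \left(-150\right) = \left(-72 + 5\right) \left(-150\right) = \left(-67\right) \left(-150\right) = 10050$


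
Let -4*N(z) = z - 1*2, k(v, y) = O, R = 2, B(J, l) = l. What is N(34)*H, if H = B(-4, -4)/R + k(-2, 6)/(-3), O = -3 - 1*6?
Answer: -8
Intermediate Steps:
O = -9 (O = -3 - 6 = -9)
k(v, y) = -9
N(z) = ½ - z/4 (N(z) = -(z - 1*2)/4 = -(z - 2)/4 = -(-2 + z)/4 = ½ - z/4)
H = 1 (H = -4/2 - 9/(-3) = -4*½ - 9*(-⅓) = -2 + 3 = 1)
N(34)*H = (½ - ¼*34)*1 = (½ - 17/2)*1 = -8*1 = -8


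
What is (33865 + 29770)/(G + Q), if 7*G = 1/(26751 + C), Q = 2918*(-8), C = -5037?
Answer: -9672392730/3548241311 ≈ -2.7260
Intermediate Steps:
Q = -23344
G = 1/151998 (G = 1/(7*(26751 - 5037)) = (1/7)/21714 = (1/7)*(1/21714) = 1/151998 ≈ 6.5790e-6)
(33865 + 29770)/(G + Q) = (33865 + 29770)/(1/151998 - 23344) = 63635/(-3548241311/151998) = 63635*(-151998/3548241311) = -9672392730/3548241311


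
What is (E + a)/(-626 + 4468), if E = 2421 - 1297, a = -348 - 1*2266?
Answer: -745/1921 ≈ -0.38782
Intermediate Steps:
a = -2614 (a = -348 - 2266 = -2614)
E = 1124
(E + a)/(-626 + 4468) = (1124 - 2614)/(-626 + 4468) = -1490/3842 = -1490*1/3842 = -745/1921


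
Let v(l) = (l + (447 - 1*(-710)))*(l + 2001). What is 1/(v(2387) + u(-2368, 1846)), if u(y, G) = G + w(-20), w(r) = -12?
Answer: 1/15552906 ≈ 6.4297e-8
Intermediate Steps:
v(l) = (1157 + l)*(2001 + l) (v(l) = (l + (447 + 710))*(2001 + l) = (l + 1157)*(2001 + l) = (1157 + l)*(2001 + l))
u(y, G) = -12 + G (u(y, G) = G - 12 = -12 + G)
1/(v(2387) + u(-2368, 1846)) = 1/((2315157 + 2387² + 3158*2387) + (-12 + 1846)) = 1/((2315157 + 5697769 + 7538146) + 1834) = 1/(15551072 + 1834) = 1/15552906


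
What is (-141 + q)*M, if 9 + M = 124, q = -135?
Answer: -31740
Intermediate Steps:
M = 115 (M = -9 + 124 = 115)
(-141 + q)*M = (-141 - 135)*115 = -276*115 = -31740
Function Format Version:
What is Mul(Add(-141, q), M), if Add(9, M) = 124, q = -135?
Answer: -31740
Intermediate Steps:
M = 115 (M = Add(-9, 124) = 115)
Mul(Add(-141, q), M) = Mul(Add(-141, -135), 115) = Mul(-276, 115) = -31740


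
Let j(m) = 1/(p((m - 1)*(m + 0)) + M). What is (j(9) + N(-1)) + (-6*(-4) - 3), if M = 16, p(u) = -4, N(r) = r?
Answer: 241/12 ≈ 20.083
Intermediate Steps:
j(m) = 1/12 (j(m) = 1/(-4 + 16) = 1/12)
(j(9) + N(-1)) + (-6*(-4) - 3) = (1/12 - 1) + (-6*(-4) - 3) = -11/12 + (24 - 3) = -11/12 + 21 = 241/12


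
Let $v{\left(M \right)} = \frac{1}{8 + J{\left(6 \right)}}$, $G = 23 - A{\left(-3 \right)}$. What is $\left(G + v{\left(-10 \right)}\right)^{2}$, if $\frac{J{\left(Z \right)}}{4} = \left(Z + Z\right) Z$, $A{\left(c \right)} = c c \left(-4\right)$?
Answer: $\frac{305026225}{87616} \approx 3481.4$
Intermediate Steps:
$A{\left(c \right)} = - 4 c^{2}$ ($A{\left(c \right)} = c^{2} \left(-4\right) = - 4 c^{2}$)
$J{\left(Z \right)} = 8 Z^{2}$ ($J{\left(Z \right)} = 4 \left(Z + Z\right) Z = 4 \cdot 2 Z Z = 4 \cdot 2 Z^{2} = 8 Z^{2}$)
$G = 59$ ($G = 23 - - 4 \left(-3\right)^{2} = 23 - \left(-4\right) 9 = 23 - -36 = 23 + 36 = 59$)
$v{\left(M \right)} = \frac{1}{296}$ ($v{\left(M \right)} = \frac{1}{8 + 8 \cdot 6^{2}} = \frac{1}{8 + 8 \cdot 36} = \frac{1}{8 + 288} = \frac{1}{296}$)
$\left(G + v{\left(-10 \right)}\right)^{2} = \left(59 + \frac{1}{296}\right)^{2} = \left(\frac{17465}{296}\right)^{2} = \frac{305026225}{87616}$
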